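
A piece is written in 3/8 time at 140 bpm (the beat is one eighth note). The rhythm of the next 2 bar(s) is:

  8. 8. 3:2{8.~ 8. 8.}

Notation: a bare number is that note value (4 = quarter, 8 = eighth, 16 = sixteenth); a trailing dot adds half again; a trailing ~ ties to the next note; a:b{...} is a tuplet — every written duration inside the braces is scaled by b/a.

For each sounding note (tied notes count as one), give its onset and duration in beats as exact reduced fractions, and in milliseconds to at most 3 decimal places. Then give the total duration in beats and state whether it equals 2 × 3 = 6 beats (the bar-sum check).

1) 0.0ms=0b +642.857ms=3/2b
2) 642.857ms=3/2b +642.857ms=3/2b
3) 1285.714ms=3b +857.143ms=2b
4) 2142.857ms=5b +428.571ms=1b
Σ=6b of 6 (140bpm 3/8) — PASS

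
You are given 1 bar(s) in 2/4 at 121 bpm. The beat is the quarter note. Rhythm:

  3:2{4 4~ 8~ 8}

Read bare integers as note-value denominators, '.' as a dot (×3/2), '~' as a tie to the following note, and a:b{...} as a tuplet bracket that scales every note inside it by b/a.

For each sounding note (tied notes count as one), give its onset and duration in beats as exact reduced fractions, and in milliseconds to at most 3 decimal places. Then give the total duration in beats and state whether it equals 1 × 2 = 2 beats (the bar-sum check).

1) 0.0ms=0b +330.579ms=2/3b
2) 330.579ms=2/3b +661.157ms=4/3b
Σ=2b of 2 (121bpm 2/4) — PASS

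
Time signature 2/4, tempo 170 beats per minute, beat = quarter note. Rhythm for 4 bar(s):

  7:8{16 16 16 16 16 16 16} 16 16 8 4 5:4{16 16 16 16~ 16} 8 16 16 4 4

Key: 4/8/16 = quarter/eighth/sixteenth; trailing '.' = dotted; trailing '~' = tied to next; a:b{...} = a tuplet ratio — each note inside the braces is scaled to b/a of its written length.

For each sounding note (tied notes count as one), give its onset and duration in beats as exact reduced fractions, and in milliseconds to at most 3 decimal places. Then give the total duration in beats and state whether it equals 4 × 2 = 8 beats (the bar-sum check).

1) 0.0ms=0b +100.84ms=2/7b
2) 100.84ms=2/7b +100.84ms=2/7b
3) 201.681ms=4/7b +100.84ms=2/7b
4) 302.521ms=6/7b +100.84ms=2/7b
5) 403.361ms=8/7b +100.84ms=2/7b
6) 504.202ms=10/7b +100.84ms=2/7b
7) 605.042ms=12/7b +100.84ms=2/7b
8) 705.882ms=2b +88.235ms=1/4b
9) 794.118ms=9/4b +88.235ms=1/4b
10) 882.353ms=5/2b +176.471ms=1/2b
11) 1058.824ms=3b +352.941ms=1b
12) 1411.765ms=4b +70.588ms=1/5b
13) 1482.353ms=21/5b +70.588ms=1/5b
14) 1552.941ms=22/5b +70.588ms=1/5b
15) 1623.529ms=23/5b +141.176ms=2/5b
16) 1764.706ms=5b +176.471ms=1/2b
17) 1941.176ms=11/2b +88.235ms=1/4b
18) 2029.412ms=23/4b +88.235ms=1/4b
19) 2117.647ms=6b +352.941ms=1b
20) 2470.588ms=7b +352.941ms=1b
Σ=8b of 8 (170bpm 2/4) — PASS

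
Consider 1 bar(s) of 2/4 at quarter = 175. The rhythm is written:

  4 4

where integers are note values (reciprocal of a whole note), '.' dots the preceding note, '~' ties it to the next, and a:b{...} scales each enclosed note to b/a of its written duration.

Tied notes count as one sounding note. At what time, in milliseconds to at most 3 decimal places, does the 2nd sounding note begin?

1. 0.0ms @ 0 + 342.857ms (1)
2. 342.857ms @ 1 + 342.857ms (1)

note 2 onset = 1b = 342.857ms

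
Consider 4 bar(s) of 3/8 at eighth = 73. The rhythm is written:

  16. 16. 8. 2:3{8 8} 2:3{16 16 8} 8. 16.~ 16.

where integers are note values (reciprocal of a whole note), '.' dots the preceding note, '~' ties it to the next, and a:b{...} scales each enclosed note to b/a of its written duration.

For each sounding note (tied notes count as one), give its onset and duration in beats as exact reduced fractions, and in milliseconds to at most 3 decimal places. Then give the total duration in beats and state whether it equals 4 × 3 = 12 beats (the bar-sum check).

1) 0.0ms=0b +616.438ms=3/4b
2) 616.438ms=3/4b +616.438ms=3/4b
3) 1232.877ms=3/2b +1232.877ms=3/2b
4) 2465.753ms=3b +1232.877ms=3/2b
5) 3698.63ms=9/2b +1232.877ms=3/2b
6) 4931.507ms=6b +616.438ms=3/4b
7) 5547.945ms=27/4b +616.438ms=3/4b
8) 6164.384ms=15/2b +1232.877ms=3/2b
9) 7397.26ms=9b +1232.877ms=3/2b
10) 8630.137ms=21/2b +1232.877ms=3/2b
Σ=12b of 12 (73bpm 3/8) — PASS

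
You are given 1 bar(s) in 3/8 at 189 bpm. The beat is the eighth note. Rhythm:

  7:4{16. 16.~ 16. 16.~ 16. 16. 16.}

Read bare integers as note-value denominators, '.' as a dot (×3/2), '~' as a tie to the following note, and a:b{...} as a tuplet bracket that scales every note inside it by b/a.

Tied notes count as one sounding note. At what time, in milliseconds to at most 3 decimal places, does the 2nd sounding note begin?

note 2 onset = 3/7b = 136.054ms

1. 0.0ms @ 0 + 136.054ms (3/7)
2. 136.054ms @ 3/7 + 272.109ms (6/7)
3. 408.163ms @ 9/7 + 272.109ms (6/7)
4. 680.272ms @ 15/7 + 136.054ms (3/7)
5. 816.327ms @ 18/7 + 136.054ms (3/7)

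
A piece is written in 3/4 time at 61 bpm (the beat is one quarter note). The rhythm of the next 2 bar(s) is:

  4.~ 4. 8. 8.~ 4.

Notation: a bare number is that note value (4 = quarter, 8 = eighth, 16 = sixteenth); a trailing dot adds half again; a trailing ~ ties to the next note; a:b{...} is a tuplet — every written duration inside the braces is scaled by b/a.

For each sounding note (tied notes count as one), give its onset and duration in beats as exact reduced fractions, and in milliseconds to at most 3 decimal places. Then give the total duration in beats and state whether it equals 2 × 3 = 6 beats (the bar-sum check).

1) 0.0ms=0b +2950.82ms=3b
2) 2950.82ms=3b +737.705ms=3/4b
3) 3688.525ms=15/4b +2213.115ms=9/4b
Σ=6b of 6 (61bpm 3/4) — PASS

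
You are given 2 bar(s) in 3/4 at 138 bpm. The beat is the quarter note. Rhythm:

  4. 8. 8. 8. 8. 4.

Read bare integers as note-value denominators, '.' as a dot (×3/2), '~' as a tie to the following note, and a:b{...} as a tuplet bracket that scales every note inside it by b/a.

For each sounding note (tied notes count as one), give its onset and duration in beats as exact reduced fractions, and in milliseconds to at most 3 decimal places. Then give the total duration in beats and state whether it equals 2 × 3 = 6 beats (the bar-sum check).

1) 0.0ms=0b +652.174ms=3/2b
2) 652.174ms=3/2b +326.087ms=3/4b
3) 978.261ms=9/4b +326.087ms=3/4b
4) 1304.348ms=3b +326.087ms=3/4b
5) 1630.435ms=15/4b +326.087ms=3/4b
6) 1956.522ms=9/2b +652.174ms=3/2b
Σ=6b of 6 (138bpm 3/4) — PASS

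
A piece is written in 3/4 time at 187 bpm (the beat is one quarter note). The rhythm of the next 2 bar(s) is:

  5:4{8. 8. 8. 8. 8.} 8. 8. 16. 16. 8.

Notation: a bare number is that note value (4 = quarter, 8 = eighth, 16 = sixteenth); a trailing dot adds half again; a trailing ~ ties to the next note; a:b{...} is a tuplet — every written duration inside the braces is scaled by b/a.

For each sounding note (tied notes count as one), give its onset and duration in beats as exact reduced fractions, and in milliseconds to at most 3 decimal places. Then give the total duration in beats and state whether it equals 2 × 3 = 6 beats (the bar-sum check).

1) 0.0ms=0b +192.513ms=3/5b
2) 192.513ms=3/5b +192.513ms=3/5b
3) 385.027ms=6/5b +192.513ms=3/5b
4) 577.54ms=9/5b +192.513ms=3/5b
5) 770.053ms=12/5b +192.513ms=3/5b
6) 962.567ms=3b +240.642ms=3/4b
7) 1203.209ms=15/4b +240.642ms=3/4b
8) 1443.85ms=9/2b +120.321ms=3/8b
9) 1564.171ms=39/8b +120.321ms=3/8b
10) 1684.492ms=21/4b +240.642ms=3/4b
Σ=6b of 6 (187bpm 3/4) — PASS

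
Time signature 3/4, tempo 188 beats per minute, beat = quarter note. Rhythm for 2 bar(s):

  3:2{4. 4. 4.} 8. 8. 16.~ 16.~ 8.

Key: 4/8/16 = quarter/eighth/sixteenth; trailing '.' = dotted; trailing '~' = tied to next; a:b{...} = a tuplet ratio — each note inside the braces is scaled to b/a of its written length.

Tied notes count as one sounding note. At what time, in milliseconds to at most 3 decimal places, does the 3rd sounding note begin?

1. 0.0ms @ 0 + 319.149ms (1)
2. 319.149ms @ 1 + 319.149ms (1)
3. 638.298ms @ 2 + 319.149ms (1)
4. 957.447ms @ 3 + 239.362ms (3/4)
5. 1196.809ms @ 15/4 + 239.362ms (3/4)
6. 1436.17ms @ 9/2 + 478.723ms (3/2)

note 3 onset = 2b = 638.298ms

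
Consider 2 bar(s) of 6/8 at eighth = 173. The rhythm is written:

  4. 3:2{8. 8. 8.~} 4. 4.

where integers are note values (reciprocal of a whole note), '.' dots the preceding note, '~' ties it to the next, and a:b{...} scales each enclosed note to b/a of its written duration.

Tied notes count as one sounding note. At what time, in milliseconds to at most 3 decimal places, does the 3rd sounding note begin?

note 3 onset = 4b = 1387.283ms

1. 0.0ms @ 0 + 1040.462ms (3)
2. 1040.462ms @ 3 + 346.821ms (1)
3. 1387.283ms @ 4 + 346.821ms (1)
4. 1734.104ms @ 5 + 1387.283ms (4)
5. 3121.387ms @ 9 + 1040.462ms (3)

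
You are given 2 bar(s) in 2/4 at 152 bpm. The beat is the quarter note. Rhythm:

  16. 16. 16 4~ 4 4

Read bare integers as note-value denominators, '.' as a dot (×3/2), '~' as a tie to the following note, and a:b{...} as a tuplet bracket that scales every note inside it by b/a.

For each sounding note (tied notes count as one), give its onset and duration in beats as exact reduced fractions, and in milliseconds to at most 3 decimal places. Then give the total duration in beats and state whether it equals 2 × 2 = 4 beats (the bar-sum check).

1) 0.0ms=0b +148.026ms=3/8b
2) 148.026ms=3/8b +148.026ms=3/8b
3) 296.053ms=3/4b +98.684ms=1/4b
4) 394.737ms=1b +789.474ms=2b
5) 1184.211ms=3b +394.737ms=1b
Σ=4b of 4 (152bpm 2/4) — PASS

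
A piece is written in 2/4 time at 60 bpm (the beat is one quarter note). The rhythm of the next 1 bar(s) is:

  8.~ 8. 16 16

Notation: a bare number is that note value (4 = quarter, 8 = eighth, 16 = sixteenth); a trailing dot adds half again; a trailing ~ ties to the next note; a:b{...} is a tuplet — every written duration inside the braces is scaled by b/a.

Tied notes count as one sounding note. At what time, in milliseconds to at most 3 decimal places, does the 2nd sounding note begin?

1. 0.0ms @ 0 + 1500.0ms (3/2)
2. 1500.0ms @ 3/2 + 250.0ms (1/4)
3. 1750.0ms @ 7/4 + 250.0ms (1/4)

note 2 onset = 3/2b = 1500.0ms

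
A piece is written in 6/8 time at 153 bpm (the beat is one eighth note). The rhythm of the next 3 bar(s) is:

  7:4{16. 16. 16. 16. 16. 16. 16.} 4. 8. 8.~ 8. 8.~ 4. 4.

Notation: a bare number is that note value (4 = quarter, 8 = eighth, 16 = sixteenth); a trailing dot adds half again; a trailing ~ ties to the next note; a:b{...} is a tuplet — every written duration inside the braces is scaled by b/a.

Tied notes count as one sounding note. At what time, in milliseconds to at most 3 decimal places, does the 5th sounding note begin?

1. 0.0ms @ 0 + 168.067ms (3/7)
2. 168.067ms @ 3/7 + 168.067ms (3/7)
3. 336.134ms @ 6/7 + 168.067ms (3/7)
4. 504.202ms @ 9/7 + 168.067ms (3/7)
5. 672.269ms @ 12/7 + 168.067ms (3/7)
6. 840.336ms @ 15/7 + 168.067ms (3/7)
7. 1008.403ms @ 18/7 + 168.067ms (3/7)
8. 1176.471ms @ 3 + 1176.471ms (3)
9. 2352.941ms @ 6 + 588.235ms (3/2)
10. 2941.176ms @ 15/2 + 1176.471ms (3)
11. 4117.647ms @ 21/2 + 1764.706ms (9/2)
12. 5882.353ms @ 15 + 1176.471ms (3)

note 5 onset = 12/7b = 672.269ms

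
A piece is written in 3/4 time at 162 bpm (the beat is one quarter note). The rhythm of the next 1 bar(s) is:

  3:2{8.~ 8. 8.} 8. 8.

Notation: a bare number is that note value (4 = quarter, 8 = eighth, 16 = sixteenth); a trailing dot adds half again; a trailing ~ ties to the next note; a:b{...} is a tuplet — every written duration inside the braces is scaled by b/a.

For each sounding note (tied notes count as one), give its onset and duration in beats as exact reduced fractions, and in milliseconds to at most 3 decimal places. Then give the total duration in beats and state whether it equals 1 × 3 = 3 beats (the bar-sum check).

1) 0.0ms=0b +370.37ms=1b
2) 370.37ms=1b +185.185ms=1/2b
3) 555.556ms=3/2b +277.778ms=3/4b
4) 833.333ms=9/4b +277.778ms=3/4b
Σ=3b of 3 (162bpm 3/4) — PASS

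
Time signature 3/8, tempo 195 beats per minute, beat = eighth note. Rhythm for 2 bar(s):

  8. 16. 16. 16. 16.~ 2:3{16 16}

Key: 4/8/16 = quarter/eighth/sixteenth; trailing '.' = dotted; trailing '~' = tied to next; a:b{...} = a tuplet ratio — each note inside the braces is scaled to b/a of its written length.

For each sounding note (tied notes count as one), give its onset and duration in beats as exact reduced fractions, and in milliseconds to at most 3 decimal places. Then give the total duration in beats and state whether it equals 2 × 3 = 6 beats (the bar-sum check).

1) 0.0ms=0b +461.538ms=3/2b
2) 461.538ms=3/2b +230.769ms=3/4b
3) 692.308ms=9/4b +230.769ms=3/4b
4) 923.077ms=3b +230.769ms=3/4b
5) 1153.846ms=15/4b +461.538ms=3/2b
6) 1615.385ms=21/4b +230.769ms=3/4b
Σ=6b of 6 (195bpm 3/8) — PASS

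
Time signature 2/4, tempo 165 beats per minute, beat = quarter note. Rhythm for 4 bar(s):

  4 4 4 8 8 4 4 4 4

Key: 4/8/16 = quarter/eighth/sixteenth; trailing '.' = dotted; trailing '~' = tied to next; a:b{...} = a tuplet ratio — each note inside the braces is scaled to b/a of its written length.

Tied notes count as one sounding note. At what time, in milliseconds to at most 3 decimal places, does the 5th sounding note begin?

note 5 onset = 7/2b = 1272.727ms

1. 0.0ms @ 0 + 363.636ms (1)
2. 363.636ms @ 1 + 363.636ms (1)
3. 727.273ms @ 2 + 363.636ms (1)
4. 1090.909ms @ 3 + 181.818ms (1/2)
5. 1272.727ms @ 7/2 + 181.818ms (1/2)
6. 1454.545ms @ 4 + 363.636ms (1)
7. 1818.182ms @ 5 + 363.636ms (1)
8. 2181.818ms @ 6 + 363.636ms (1)
9. 2545.455ms @ 7 + 363.636ms (1)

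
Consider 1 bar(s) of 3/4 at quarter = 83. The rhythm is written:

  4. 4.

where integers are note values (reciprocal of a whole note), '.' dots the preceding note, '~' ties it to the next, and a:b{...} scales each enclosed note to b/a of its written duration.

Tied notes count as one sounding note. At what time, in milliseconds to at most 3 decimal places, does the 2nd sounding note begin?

note 2 onset = 3/2b = 1084.337ms

1. 0.0ms @ 0 + 1084.337ms (3/2)
2. 1084.337ms @ 3/2 + 1084.337ms (3/2)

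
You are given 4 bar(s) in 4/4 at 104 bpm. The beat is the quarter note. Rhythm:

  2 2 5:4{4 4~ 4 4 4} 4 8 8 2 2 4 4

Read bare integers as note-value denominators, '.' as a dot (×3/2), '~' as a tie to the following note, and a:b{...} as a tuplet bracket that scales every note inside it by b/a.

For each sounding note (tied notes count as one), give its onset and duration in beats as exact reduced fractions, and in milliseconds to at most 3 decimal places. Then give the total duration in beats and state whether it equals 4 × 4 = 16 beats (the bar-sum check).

1) 0.0ms=0b +1153.846ms=2b
2) 1153.846ms=2b +1153.846ms=2b
3) 2307.692ms=4b +461.538ms=4/5b
4) 2769.231ms=24/5b +923.077ms=8/5b
5) 3692.308ms=32/5b +461.538ms=4/5b
6) 4153.846ms=36/5b +461.538ms=4/5b
7) 4615.385ms=8b +576.923ms=1b
8) 5192.308ms=9b +288.462ms=1/2b
9) 5480.769ms=19/2b +288.462ms=1/2b
10) 5769.231ms=10b +1153.846ms=2b
11) 6923.077ms=12b +1153.846ms=2b
12) 8076.923ms=14b +576.923ms=1b
13) 8653.846ms=15b +576.923ms=1b
Σ=16b of 16 (104bpm 4/4) — PASS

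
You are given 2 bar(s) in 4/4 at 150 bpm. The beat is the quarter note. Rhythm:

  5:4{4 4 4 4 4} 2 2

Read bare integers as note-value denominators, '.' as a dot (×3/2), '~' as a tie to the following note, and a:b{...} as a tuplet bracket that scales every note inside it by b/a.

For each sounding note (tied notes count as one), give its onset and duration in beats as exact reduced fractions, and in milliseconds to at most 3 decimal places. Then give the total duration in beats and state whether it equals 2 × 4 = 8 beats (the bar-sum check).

1) 0.0ms=0b +320.0ms=4/5b
2) 320.0ms=4/5b +320.0ms=4/5b
3) 640.0ms=8/5b +320.0ms=4/5b
4) 960.0ms=12/5b +320.0ms=4/5b
5) 1280.0ms=16/5b +320.0ms=4/5b
6) 1600.0ms=4b +800.0ms=2b
7) 2400.0ms=6b +800.0ms=2b
Σ=8b of 8 (150bpm 4/4) — PASS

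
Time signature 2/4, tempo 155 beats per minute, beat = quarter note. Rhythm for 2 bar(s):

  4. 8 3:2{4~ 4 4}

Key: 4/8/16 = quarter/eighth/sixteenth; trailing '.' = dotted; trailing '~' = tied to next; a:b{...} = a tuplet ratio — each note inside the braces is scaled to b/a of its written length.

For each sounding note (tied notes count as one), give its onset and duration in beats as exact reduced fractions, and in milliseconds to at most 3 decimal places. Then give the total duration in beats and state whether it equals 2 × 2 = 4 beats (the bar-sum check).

1) 0.0ms=0b +580.645ms=3/2b
2) 580.645ms=3/2b +193.548ms=1/2b
3) 774.194ms=2b +516.129ms=4/3b
4) 1290.323ms=10/3b +258.065ms=2/3b
Σ=4b of 4 (155bpm 2/4) — PASS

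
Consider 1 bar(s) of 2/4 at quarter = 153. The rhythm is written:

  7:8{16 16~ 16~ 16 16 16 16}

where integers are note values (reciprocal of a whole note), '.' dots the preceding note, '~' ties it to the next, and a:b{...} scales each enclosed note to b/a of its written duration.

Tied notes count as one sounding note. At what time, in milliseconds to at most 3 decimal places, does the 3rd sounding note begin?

1. 0.0ms @ 0 + 112.045ms (2/7)
2. 112.045ms @ 2/7 + 336.134ms (6/7)
3. 448.179ms @ 8/7 + 112.045ms (2/7)
4. 560.224ms @ 10/7 + 112.045ms (2/7)
5. 672.269ms @ 12/7 + 112.045ms (2/7)

note 3 onset = 8/7b = 448.179ms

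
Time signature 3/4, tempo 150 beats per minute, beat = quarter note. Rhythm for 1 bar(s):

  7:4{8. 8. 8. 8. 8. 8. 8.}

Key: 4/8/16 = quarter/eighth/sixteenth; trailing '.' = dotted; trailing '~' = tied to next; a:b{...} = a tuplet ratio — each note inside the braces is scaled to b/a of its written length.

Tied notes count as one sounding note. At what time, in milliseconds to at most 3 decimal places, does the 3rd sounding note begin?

1. 0.0ms @ 0 + 171.429ms (3/7)
2. 171.429ms @ 3/7 + 171.429ms (3/7)
3. 342.857ms @ 6/7 + 171.429ms (3/7)
4. 514.286ms @ 9/7 + 171.429ms (3/7)
5. 685.714ms @ 12/7 + 171.429ms (3/7)
6. 857.143ms @ 15/7 + 171.429ms (3/7)
7. 1028.571ms @ 18/7 + 171.429ms (3/7)

note 3 onset = 6/7b = 342.857ms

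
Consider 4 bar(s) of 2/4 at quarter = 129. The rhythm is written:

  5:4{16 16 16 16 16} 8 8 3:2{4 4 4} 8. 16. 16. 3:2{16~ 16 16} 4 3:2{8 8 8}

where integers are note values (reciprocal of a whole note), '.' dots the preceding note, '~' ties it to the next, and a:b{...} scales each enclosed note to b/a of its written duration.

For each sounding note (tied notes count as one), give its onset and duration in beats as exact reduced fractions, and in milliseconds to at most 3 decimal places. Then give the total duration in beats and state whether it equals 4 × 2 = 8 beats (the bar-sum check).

1) 0.0ms=0b +93.023ms=1/5b
2) 93.023ms=1/5b +93.023ms=1/5b
3) 186.047ms=2/5b +93.023ms=1/5b
4) 279.07ms=3/5b +93.023ms=1/5b
5) 372.093ms=4/5b +93.023ms=1/5b
6) 465.116ms=1b +232.558ms=1/2b
7) 697.674ms=3/2b +232.558ms=1/2b
8) 930.233ms=2b +310.078ms=2/3b
9) 1240.31ms=8/3b +310.078ms=2/3b
10) 1550.388ms=10/3b +310.078ms=2/3b
11) 1860.465ms=4b +348.837ms=3/4b
12) 2209.302ms=19/4b +174.419ms=3/8b
13) 2383.721ms=41/8b +174.419ms=3/8b
14) 2558.14ms=11/2b +155.039ms=1/3b
15) 2713.178ms=35/6b +77.519ms=1/6b
16) 2790.698ms=6b +465.116ms=1b
17) 3255.814ms=7b +155.039ms=1/3b
18) 3410.853ms=22/3b +155.039ms=1/3b
19) 3565.891ms=23/3b +155.039ms=1/3b
Σ=8b of 8 (129bpm 2/4) — PASS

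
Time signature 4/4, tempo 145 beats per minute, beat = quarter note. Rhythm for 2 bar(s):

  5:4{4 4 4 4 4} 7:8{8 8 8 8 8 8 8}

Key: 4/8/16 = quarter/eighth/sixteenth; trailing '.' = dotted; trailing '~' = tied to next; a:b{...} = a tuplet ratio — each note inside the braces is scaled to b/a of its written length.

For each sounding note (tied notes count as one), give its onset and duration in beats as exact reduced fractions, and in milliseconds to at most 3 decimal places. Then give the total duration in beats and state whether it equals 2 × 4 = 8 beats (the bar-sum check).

1) 0.0ms=0b +331.034ms=4/5b
2) 331.034ms=4/5b +331.034ms=4/5b
3) 662.069ms=8/5b +331.034ms=4/5b
4) 993.103ms=12/5b +331.034ms=4/5b
5) 1324.138ms=16/5b +331.034ms=4/5b
6) 1655.172ms=4b +236.453ms=4/7b
7) 1891.626ms=32/7b +236.453ms=4/7b
8) 2128.079ms=36/7b +236.453ms=4/7b
9) 2364.532ms=40/7b +236.453ms=4/7b
10) 2600.985ms=44/7b +236.453ms=4/7b
11) 2837.438ms=48/7b +236.453ms=4/7b
12) 3073.892ms=52/7b +236.453ms=4/7b
Σ=8b of 8 (145bpm 4/4) — PASS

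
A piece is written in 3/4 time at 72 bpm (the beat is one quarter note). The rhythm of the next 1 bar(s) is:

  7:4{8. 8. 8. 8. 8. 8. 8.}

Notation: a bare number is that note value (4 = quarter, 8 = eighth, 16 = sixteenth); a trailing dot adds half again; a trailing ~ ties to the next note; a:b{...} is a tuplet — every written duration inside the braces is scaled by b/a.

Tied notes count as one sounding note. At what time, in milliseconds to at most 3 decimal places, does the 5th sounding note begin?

1. 0.0ms @ 0 + 357.143ms (3/7)
2. 357.143ms @ 3/7 + 357.143ms (3/7)
3. 714.286ms @ 6/7 + 357.143ms (3/7)
4. 1071.429ms @ 9/7 + 357.143ms (3/7)
5. 1428.571ms @ 12/7 + 357.143ms (3/7)
6. 1785.714ms @ 15/7 + 357.143ms (3/7)
7. 2142.857ms @ 18/7 + 357.143ms (3/7)

note 5 onset = 12/7b = 1428.571ms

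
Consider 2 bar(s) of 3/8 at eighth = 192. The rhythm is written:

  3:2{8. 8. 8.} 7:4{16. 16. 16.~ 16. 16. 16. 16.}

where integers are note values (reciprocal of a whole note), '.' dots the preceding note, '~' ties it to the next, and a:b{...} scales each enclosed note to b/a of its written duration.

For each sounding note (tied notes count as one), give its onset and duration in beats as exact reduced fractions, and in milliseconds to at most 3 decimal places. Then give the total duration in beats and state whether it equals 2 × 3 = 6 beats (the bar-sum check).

1) 0.0ms=0b +312.5ms=1b
2) 312.5ms=1b +312.5ms=1b
3) 625.0ms=2b +312.5ms=1b
4) 937.5ms=3b +133.929ms=3/7b
5) 1071.429ms=24/7b +133.929ms=3/7b
6) 1205.357ms=27/7b +267.857ms=6/7b
7) 1473.214ms=33/7b +133.929ms=3/7b
8) 1607.143ms=36/7b +133.929ms=3/7b
9) 1741.071ms=39/7b +133.929ms=3/7b
Σ=6b of 6 (192bpm 3/8) — PASS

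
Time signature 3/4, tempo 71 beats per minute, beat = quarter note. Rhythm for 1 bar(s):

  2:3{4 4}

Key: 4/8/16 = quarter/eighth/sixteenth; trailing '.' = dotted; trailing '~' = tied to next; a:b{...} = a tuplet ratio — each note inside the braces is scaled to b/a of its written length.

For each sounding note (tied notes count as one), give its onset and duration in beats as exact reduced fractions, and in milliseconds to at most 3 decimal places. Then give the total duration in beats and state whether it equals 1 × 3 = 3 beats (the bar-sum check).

1) 0.0ms=0b +1267.606ms=3/2b
2) 1267.606ms=3/2b +1267.606ms=3/2b
Σ=3b of 3 (71bpm 3/4) — PASS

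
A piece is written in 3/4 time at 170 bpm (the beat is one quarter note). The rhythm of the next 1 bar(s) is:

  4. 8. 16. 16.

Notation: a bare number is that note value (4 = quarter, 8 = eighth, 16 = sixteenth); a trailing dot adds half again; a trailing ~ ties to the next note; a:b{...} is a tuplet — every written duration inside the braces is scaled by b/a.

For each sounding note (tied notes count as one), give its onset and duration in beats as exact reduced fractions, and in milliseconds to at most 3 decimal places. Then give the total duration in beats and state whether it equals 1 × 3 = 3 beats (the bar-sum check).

1) 0.0ms=0b +529.412ms=3/2b
2) 529.412ms=3/2b +264.706ms=3/4b
3) 794.118ms=9/4b +132.353ms=3/8b
4) 926.471ms=21/8b +132.353ms=3/8b
Σ=3b of 3 (170bpm 3/4) — PASS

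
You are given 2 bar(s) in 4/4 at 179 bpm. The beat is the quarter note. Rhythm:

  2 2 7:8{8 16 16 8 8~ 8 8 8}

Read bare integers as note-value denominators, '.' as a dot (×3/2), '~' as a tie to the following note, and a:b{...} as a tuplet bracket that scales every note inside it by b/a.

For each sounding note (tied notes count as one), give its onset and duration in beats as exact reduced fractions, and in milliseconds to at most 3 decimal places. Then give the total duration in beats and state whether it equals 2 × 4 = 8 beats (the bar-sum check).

1) 0.0ms=0b +670.391ms=2b
2) 670.391ms=2b +670.391ms=2b
3) 1340.782ms=4b +191.54ms=4/7b
4) 1532.322ms=32/7b +95.77ms=2/7b
5) 1628.093ms=34/7b +95.77ms=2/7b
6) 1723.863ms=36/7b +191.54ms=4/7b
7) 1915.403ms=40/7b +383.081ms=8/7b
8) 2298.484ms=48/7b +191.54ms=4/7b
9) 2490.024ms=52/7b +191.54ms=4/7b
Σ=8b of 8 (179bpm 4/4) — PASS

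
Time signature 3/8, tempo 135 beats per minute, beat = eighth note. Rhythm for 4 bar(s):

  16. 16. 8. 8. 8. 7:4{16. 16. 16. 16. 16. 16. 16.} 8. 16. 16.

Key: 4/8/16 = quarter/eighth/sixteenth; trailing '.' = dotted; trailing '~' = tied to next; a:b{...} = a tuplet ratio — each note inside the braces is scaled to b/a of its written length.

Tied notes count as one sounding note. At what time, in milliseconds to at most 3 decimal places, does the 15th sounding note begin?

1. 0.0ms @ 0 + 333.333ms (3/4)
2. 333.333ms @ 3/4 + 333.333ms (3/4)
3. 666.667ms @ 3/2 + 666.667ms (3/2)
4. 1333.333ms @ 3 + 666.667ms (3/2)
5. 2000.0ms @ 9/2 + 666.667ms (3/2)
6. 2666.667ms @ 6 + 190.476ms (3/7)
7. 2857.143ms @ 45/7 + 190.476ms (3/7)
8. 3047.619ms @ 48/7 + 190.476ms (3/7)
9. 3238.095ms @ 51/7 + 190.476ms (3/7)
10. 3428.571ms @ 54/7 + 190.476ms (3/7)
11. 3619.048ms @ 57/7 + 190.476ms (3/7)
12. 3809.524ms @ 60/7 + 190.476ms (3/7)
13. 4000.0ms @ 9 + 666.667ms (3/2)
14. 4666.667ms @ 21/2 + 333.333ms (3/4)
15. 5000.0ms @ 45/4 + 333.333ms (3/4)

note 15 onset = 45/4b = 5000.0ms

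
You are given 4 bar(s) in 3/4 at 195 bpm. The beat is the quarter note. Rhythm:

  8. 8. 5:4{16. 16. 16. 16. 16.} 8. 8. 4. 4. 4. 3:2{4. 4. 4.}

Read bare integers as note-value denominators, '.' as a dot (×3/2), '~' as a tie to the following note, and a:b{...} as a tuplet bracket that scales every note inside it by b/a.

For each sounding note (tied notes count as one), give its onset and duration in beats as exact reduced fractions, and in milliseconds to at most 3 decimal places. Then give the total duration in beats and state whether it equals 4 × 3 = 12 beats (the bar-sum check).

1) 0.0ms=0b +230.769ms=3/4b
2) 230.769ms=3/4b +230.769ms=3/4b
3) 461.538ms=3/2b +92.308ms=3/10b
4) 553.846ms=9/5b +92.308ms=3/10b
5) 646.154ms=21/10b +92.308ms=3/10b
6) 738.462ms=12/5b +92.308ms=3/10b
7) 830.769ms=27/10b +92.308ms=3/10b
8) 923.077ms=3b +230.769ms=3/4b
9) 1153.846ms=15/4b +230.769ms=3/4b
10) 1384.615ms=9/2b +461.538ms=3/2b
11) 1846.154ms=6b +461.538ms=3/2b
12) 2307.692ms=15/2b +461.538ms=3/2b
13) 2769.231ms=9b +307.692ms=1b
14) 3076.923ms=10b +307.692ms=1b
15) 3384.615ms=11b +307.692ms=1b
Σ=12b of 12 (195bpm 3/4) — PASS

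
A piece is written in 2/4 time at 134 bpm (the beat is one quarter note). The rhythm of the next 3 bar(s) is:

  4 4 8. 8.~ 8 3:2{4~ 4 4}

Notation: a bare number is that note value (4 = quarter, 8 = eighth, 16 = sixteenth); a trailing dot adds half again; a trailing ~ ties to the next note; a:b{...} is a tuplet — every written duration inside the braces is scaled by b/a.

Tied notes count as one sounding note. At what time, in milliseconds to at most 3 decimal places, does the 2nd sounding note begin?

note 2 onset = 1b = 447.761ms

1. 0.0ms @ 0 + 447.761ms (1)
2. 447.761ms @ 1 + 447.761ms (1)
3. 895.522ms @ 2 + 335.821ms (3/4)
4. 1231.343ms @ 11/4 + 559.701ms (5/4)
5. 1791.045ms @ 4 + 597.015ms (4/3)
6. 2388.06ms @ 16/3 + 298.507ms (2/3)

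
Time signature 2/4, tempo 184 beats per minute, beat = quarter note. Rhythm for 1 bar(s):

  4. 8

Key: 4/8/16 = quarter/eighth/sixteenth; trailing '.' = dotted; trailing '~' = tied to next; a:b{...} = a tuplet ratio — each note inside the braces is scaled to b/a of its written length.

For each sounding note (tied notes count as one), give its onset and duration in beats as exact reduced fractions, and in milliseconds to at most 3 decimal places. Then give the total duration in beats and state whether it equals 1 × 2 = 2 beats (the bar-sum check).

1) 0.0ms=0b +489.13ms=3/2b
2) 489.13ms=3/2b +163.043ms=1/2b
Σ=2b of 2 (184bpm 2/4) — PASS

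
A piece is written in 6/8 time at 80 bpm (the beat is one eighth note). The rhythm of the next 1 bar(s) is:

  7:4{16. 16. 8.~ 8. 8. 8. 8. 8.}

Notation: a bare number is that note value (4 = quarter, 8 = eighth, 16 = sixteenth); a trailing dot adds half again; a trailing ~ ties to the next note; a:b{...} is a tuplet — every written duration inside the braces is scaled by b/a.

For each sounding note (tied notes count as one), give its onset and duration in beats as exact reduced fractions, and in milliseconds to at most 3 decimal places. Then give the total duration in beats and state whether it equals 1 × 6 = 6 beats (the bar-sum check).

1) 0.0ms=0b +321.429ms=3/7b
2) 321.429ms=3/7b +321.429ms=3/7b
3) 642.857ms=6/7b +1285.714ms=12/7b
4) 1928.571ms=18/7b +642.857ms=6/7b
5) 2571.429ms=24/7b +642.857ms=6/7b
6) 3214.286ms=30/7b +642.857ms=6/7b
7) 3857.143ms=36/7b +642.857ms=6/7b
Σ=6b of 6 (80bpm 6/8) — PASS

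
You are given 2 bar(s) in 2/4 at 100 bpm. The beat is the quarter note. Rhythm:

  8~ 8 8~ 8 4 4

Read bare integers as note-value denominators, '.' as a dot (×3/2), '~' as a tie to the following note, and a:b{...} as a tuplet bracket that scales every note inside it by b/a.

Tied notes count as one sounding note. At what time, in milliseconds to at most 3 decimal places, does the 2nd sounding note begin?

note 2 onset = 1b = 600.0ms

1. 0.0ms @ 0 + 600.0ms (1)
2. 600.0ms @ 1 + 600.0ms (1)
3. 1200.0ms @ 2 + 600.0ms (1)
4. 1800.0ms @ 3 + 600.0ms (1)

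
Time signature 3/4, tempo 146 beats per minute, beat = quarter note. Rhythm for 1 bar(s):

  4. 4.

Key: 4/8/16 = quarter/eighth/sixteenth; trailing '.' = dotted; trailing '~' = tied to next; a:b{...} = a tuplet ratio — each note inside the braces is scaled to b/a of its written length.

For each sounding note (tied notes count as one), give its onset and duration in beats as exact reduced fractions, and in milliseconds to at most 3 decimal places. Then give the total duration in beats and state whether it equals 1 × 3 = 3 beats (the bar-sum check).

1) 0.0ms=0b +616.438ms=3/2b
2) 616.438ms=3/2b +616.438ms=3/2b
Σ=3b of 3 (146bpm 3/4) — PASS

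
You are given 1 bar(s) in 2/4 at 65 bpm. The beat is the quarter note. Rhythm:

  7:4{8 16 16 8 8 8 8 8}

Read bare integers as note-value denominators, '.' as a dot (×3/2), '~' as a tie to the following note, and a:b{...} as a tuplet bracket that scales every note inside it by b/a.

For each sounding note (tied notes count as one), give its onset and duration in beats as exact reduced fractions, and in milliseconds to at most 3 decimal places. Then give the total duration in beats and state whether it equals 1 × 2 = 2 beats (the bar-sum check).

1) 0.0ms=0b +263.736ms=2/7b
2) 263.736ms=2/7b +131.868ms=1/7b
3) 395.604ms=3/7b +131.868ms=1/7b
4) 527.473ms=4/7b +263.736ms=2/7b
5) 791.209ms=6/7b +263.736ms=2/7b
6) 1054.945ms=8/7b +263.736ms=2/7b
7) 1318.681ms=10/7b +263.736ms=2/7b
8) 1582.418ms=12/7b +263.736ms=2/7b
Σ=2b of 2 (65bpm 2/4) — PASS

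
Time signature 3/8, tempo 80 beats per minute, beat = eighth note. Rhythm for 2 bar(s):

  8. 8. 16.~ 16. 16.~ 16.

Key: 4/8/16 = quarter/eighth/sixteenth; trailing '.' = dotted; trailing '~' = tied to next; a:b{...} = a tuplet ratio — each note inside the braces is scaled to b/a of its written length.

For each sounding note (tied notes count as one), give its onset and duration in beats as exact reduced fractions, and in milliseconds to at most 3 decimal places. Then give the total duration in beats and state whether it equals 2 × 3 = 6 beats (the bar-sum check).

1) 0.0ms=0b +1125.0ms=3/2b
2) 1125.0ms=3/2b +1125.0ms=3/2b
3) 2250.0ms=3b +1125.0ms=3/2b
4) 3375.0ms=9/2b +1125.0ms=3/2b
Σ=6b of 6 (80bpm 3/8) — PASS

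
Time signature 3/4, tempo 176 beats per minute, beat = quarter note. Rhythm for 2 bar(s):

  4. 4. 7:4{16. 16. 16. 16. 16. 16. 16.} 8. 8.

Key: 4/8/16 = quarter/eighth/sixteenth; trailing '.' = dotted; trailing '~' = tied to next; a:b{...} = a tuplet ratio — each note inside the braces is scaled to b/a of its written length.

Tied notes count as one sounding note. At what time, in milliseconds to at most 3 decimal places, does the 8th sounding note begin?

1. 0.0ms @ 0 + 511.364ms (3/2)
2. 511.364ms @ 3/2 + 511.364ms (3/2)
3. 1022.727ms @ 3 + 73.052ms (3/14)
4. 1095.779ms @ 45/14 + 73.052ms (3/14)
5. 1168.831ms @ 24/7 + 73.052ms (3/14)
6. 1241.883ms @ 51/14 + 73.052ms (3/14)
7. 1314.935ms @ 27/7 + 73.052ms (3/14)
8. 1387.987ms @ 57/14 + 73.052ms (3/14)
9. 1461.039ms @ 30/7 + 73.052ms (3/14)
10. 1534.091ms @ 9/2 + 255.682ms (3/4)
11. 1789.773ms @ 21/4 + 255.682ms (3/4)

note 8 onset = 57/14b = 1387.987ms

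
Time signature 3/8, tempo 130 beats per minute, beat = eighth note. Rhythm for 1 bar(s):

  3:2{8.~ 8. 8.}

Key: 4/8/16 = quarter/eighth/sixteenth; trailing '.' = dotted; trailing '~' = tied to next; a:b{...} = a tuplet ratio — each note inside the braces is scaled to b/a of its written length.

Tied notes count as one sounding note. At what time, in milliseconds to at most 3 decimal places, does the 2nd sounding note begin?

note 2 onset = 2b = 923.077ms

1. 0.0ms @ 0 + 923.077ms (2)
2. 923.077ms @ 2 + 461.538ms (1)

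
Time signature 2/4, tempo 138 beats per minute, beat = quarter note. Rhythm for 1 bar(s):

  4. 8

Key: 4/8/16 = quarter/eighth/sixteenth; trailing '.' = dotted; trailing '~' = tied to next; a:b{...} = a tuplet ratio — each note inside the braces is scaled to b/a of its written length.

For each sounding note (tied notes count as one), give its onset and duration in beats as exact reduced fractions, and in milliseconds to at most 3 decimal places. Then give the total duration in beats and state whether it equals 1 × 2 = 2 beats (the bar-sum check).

1) 0.0ms=0b +652.174ms=3/2b
2) 652.174ms=3/2b +217.391ms=1/2b
Σ=2b of 2 (138bpm 2/4) — PASS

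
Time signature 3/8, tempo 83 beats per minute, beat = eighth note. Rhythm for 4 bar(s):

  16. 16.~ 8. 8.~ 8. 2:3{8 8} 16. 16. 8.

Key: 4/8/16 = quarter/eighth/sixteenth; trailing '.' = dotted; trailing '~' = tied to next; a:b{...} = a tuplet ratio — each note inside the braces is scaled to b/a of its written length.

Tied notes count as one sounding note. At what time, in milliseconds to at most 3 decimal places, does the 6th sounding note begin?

1. 0.0ms @ 0 + 542.169ms (3/4)
2. 542.169ms @ 3/4 + 1626.506ms (9/4)
3. 2168.675ms @ 3 + 2168.675ms (3)
4. 4337.349ms @ 6 + 1084.337ms (3/2)
5. 5421.687ms @ 15/2 + 1084.337ms (3/2)
6. 6506.024ms @ 9 + 542.169ms (3/4)
7. 7048.193ms @ 39/4 + 542.169ms (3/4)
8. 7590.361ms @ 21/2 + 1084.337ms (3/2)

note 6 onset = 9b = 6506.024ms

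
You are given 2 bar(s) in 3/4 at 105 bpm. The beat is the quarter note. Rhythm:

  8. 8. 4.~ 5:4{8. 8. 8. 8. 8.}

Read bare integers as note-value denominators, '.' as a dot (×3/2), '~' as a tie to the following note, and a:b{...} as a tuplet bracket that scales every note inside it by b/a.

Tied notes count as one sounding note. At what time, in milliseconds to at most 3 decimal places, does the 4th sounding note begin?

note 4 onset = 18/5b = 2057.143ms

1. 0.0ms @ 0 + 428.571ms (3/4)
2. 428.571ms @ 3/4 + 428.571ms (3/4)
3. 857.143ms @ 3/2 + 1200.0ms (21/10)
4. 2057.143ms @ 18/5 + 342.857ms (3/5)
5. 2400.0ms @ 21/5 + 342.857ms (3/5)
6. 2742.857ms @ 24/5 + 342.857ms (3/5)
7. 3085.714ms @ 27/5 + 342.857ms (3/5)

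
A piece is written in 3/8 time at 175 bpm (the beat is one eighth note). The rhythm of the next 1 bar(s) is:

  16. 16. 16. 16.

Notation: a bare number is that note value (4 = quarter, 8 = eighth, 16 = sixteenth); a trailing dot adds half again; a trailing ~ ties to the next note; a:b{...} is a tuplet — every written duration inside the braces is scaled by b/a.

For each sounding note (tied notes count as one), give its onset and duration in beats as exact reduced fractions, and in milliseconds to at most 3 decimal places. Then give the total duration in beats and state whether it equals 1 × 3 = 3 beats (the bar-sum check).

1) 0.0ms=0b +257.143ms=3/4b
2) 257.143ms=3/4b +257.143ms=3/4b
3) 514.286ms=3/2b +257.143ms=3/4b
4) 771.429ms=9/4b +257.143ms=3/4b
Σ=3b of 3 (175bpm 3/8) — PASS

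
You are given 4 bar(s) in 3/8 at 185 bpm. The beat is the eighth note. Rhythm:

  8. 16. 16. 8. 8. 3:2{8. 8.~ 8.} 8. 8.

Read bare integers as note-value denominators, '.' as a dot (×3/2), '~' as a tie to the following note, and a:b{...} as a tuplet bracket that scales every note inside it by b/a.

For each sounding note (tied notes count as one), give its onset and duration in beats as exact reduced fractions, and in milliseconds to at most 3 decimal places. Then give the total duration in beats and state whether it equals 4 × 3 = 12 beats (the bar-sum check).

1) 0.0ms=0b +486.486ms=3/2b
2) 486.486ms=3/2b +243.243ms=3/4b
3) 729.73ms=9/4b +243.243ms=3/4b
4) 972.973ms=3b +486.486ms=3/2b
5) 1459.459ms=9/2b +486.486ms=3/2b
6) 1945.946ms=6b +324.324ms=1b
7) 2270.27ms=7b +648.649ms=2b
8) 2918.919ms=9b +486.486ms=3/2b
9) 3405.405ms=21/2b +486.486ms=3/2b
Σ=12b of 12 (185bpm 3/8) — PASS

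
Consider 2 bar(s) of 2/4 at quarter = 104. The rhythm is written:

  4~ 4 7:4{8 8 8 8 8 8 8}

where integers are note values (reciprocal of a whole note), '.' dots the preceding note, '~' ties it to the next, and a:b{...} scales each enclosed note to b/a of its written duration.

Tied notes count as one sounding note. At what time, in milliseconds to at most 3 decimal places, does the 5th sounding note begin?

1. 0.0ms @ 0 + 1153.846ms (2)
2. 1153.846ms @ 2 + 164.835ms (2/7)
3. 1318.681ms @ 16/7 + 164.835ms (2/7)
4. 1483.516ms @ 18/7 + 164.835ms (2/7)
5. 1648.352ms @ 20/7 + 164.835ms (2/7)
6. 1813.187ms @ 22/7 + 164.835ms (2/7)
7. 1978.022ms @ 24/7 + 164.835ms (2/7)
8. 2142.857ms @ 26/7 + 164.835ms (2/7)

note 5 onset = 20/7b = 1648.352ms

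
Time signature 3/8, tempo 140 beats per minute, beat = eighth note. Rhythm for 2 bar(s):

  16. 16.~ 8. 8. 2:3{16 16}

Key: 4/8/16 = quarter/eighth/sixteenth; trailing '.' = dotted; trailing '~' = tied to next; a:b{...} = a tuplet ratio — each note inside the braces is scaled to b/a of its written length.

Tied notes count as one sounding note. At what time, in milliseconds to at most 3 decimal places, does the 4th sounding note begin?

note 4 onset = 9/2b = 1928.571ms

1. 0.0ms @ 0 + 321.429ms (3/4)
2. 321.429ms @ 3/4 + 964.286ms (9/4)
3. 1285.714ms @ 3 + 642.857ms (3/2)
4. 1928.571ms @ 9/2 + 321.429ms (3/4)
5. 2250.0ms @ 21/4 + 321.429ms (3/4)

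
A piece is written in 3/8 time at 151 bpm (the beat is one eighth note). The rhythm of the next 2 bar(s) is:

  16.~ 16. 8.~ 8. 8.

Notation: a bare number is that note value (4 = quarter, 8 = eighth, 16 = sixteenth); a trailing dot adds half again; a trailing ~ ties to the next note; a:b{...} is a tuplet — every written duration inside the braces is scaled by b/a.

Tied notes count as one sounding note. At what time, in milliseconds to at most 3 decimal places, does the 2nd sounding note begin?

1. 0.0ms @ 0 + 596.026ms (3/2)
2. 596.026ms @ 3/2 + 1192.053ms (3)
3. 1788.079ms @ 9/2 + 596.026ms (3/2)

note 2 onset = 3/2b = 596.026ms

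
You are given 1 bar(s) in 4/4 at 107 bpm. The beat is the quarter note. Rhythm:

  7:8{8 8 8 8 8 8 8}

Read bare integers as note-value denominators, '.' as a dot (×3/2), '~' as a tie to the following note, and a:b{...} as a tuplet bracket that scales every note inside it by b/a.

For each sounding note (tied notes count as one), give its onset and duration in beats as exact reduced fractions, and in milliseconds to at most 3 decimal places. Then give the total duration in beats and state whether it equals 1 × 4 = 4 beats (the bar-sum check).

1) 0.0ms=0b +320.427ms=4/7b
2) 320.427ms=4/7b +320.427ms=4/7b
3) 640.854ms=8/7b +320.427ms=4/7b
4) 961.282ms=12/7b +320.427ms=4/7b
5) 1281.709ms=16/7b +320.427ms=4/7b
6) 1602.136ms=20/7b +320.427ms=4/7b
7) 1922.563ms=24/7b +320.427ms=4/7b
Σ=4b of 4 (107bpm 4/4) — PASS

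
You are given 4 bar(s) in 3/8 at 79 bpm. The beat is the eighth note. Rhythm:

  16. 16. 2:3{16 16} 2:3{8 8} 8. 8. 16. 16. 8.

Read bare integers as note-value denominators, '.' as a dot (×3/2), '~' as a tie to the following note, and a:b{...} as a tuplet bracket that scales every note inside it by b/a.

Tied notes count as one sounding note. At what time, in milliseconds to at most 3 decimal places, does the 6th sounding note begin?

1. 0.0ms @ 0 + 569.62ms (3/4)
2. 569.62ms @ 3/4 + 569.62ms (3/4)
3. 1139.241ms @ 3/2 + 569.62ms (3/4)
4. 1708.861ms @ 9/4 + 569.62ms (3/4)
5. 2278.481ms @ 3 + 1139.241ms (3/2)
6. 3417.722ms @ 9/2 + 1139.241ms (3/2)
7. 4556.962ms @ 6 + 1139.241ms (3/2)
8. 5696.203ms @ 15/2 + 1139.241ms (3/2)
9. 6835.443ms @ 9 + 569.62ms (3/4)
10. 7405.063ms @ 39/4 + 569.62ms (3/4)
11. 7974.684ms @ 21/2 + 1139.241ms (3/2)

note 6 onset = 9/2b = 3417.722ms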